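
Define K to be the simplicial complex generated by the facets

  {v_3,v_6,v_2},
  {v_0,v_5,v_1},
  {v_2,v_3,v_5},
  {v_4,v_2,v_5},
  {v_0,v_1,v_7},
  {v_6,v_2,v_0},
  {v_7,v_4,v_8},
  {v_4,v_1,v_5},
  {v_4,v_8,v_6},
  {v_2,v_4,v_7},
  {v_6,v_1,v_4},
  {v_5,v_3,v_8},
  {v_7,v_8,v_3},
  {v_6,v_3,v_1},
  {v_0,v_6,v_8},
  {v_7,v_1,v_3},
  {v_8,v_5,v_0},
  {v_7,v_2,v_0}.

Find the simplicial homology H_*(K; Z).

H_0 = Z,  H_1 = Z^2,  H_2 = Z.

K has 9 vertices, 27 edges, 18 triangles.
rank ∂_0 = 0, rank ∂_1 = 8 ⇒ b_0 = 9 − 0 − 8 = 1; all invariant factors of ∂_1 are 1 so no torsion. So H_0 ≅ Z.
rank ∂_1 = 8, rank ∂_2 = 17 ⇒ b_1 = 27 − 8 − 17 = 2; all invariant factors of ∂_2 are 1 so no torsion. So H_1 ≅ Z^2.
rank ∂_2 = 17, rank ∂_3 = 0 ⇒ b_2 = 18 − 17 − 0 = 1. So H_2 ≅ Z.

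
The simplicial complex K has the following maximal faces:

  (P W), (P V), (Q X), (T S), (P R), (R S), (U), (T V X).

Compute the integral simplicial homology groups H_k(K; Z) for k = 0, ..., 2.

H_0 ≅ Z^2,  H_1 ≅ Z,  H_2 = 0.

Take the total order P < Q < R < S < T < U < V < W < X on the vertex set. Then K (dimension 2) consists of the simplices:

  0-simplices (9): P, Q, R, S, T, U, V, W, X
  1-simplices (9): PR, PV, PW, QX, RS, ST, TV, TX, VX
  2-simplices (1): TVX

Hence C_0 ≅ Z^9, C_1 ≅ Z^9, C_2 ≅ Z^1.

Boundary ∂_1: C_1 → C_0 is given by ∂[p,q] = [q] − [p]. For instance
  ∂RS = S − R.
The 9×9 boundary matrix has rank 7 and Smith normal form diag(1,1,1,1,1,1,1).

Boundary ∂_2: C_2 → C_1 sends each 2-simplex [p,q,r] to [q,r] − [p,r] + [p,q]. For instance
  ∂TVX = VX − TX + TV.
This gives a 9×1 integer matrix of rank 1; reducing to Smith normal form yields diagonal entries (1).

Now H_k = ker ∂_k / im ∂_{k+1}, so:

  H_0: rank C_0 − rank ∂_1 = 9 − 7 = 2, and the invariant factors of ∂_1 are all 1, so H_0 ≅ Z^2.
  H_1: rank ker ∂_1 − rank ∂_2 = (9 − 7) − 1 = 1, and the invariant factors of ∂_2 are all 1, so H_1 ≅ Z.
  H_2: rank ker ∂_2 − rank ∂_3 = (1 − 1) − 0 = 0, and there is no ∂_3, so H_2 ≅ 0.

As a check, the Euler characteristic is 9 − 9 + 1 = 1, which agrees with 2 − 1 + 0 = 1.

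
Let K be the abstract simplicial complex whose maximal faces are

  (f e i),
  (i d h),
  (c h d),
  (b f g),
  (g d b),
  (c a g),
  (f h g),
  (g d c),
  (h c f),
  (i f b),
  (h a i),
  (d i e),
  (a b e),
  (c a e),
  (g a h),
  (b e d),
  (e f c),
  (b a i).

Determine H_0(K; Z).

We work with the vertex ordering a < b < c < d < e < f < g < h < i. The simplices of K, each written with vertices in increasing order, are:

  0-simplices (9): a, b, c, d, e, f, g, h, i
  1-simplices (27): ab, ac, ae, ag, ah, ai, bd, be, bf, bg, bi, cd, ce, cf, cg, ch, de, dg, dh, di, ef, ei, fg, fh, fi, gh, hi
  2-simplices (18): abe, abi, ace, acg, agh, ahi, bde, bdg, bfg, bfi, cdg, cdh, cef, cfh, dei, dhi, efi, fgh

giving chain groups C_0 ≅ Z^9, C_1 ≅ Z^27, C_2 ≅ Z^18.

Boundary ∂_1: C_1 → C_0 sends each edge [p,q] (with p < q) to q − p. For instance
  ∂ai = i − a.
The resulting 9×27 matrix has rank 8, and its Smith normal form has invariant factors (1,1,1,1,1,1,1,1).

∂_2: C_2 → C_1 sends each 2-simplex [p,q,r] to [q,r] − [p,r] + [p,q]. For instance
  ∂efi = fi − ei + ef,
  ∂ahi = hi − ai + ah.
The resulting 27×18 matrix has rank 18, and its Smith normal form has invariant factors (1,1,1,1,1,1,1,1,1,1,1,1,1,1,1,1,1,2).

Now H_k = ker ∂_k / im ∂_{k+1}, so:

  H_0: rank C_0 − rank ∂_1 = 9 − 8 = 1, and the invariant factors of ∂_1 are all 1, so H_0 = Z.

H_0 = Z.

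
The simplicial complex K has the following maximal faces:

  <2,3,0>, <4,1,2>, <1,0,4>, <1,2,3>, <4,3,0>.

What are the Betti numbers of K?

b_0 = 1, b_1 = 1, b_2 = 0.

K has 5 vertices, 10 edges, 5 triangles.
rank ∂_0 = 0, rank ∂_1 = 4 ⇒ b_0 = 5 − 0 − 4 = 1; all invariant factors of ∂_1 are 1 so no torsion. So H_0 ≅ Z.
rank ∂_1 = 4, rank ∂_2 = 5 ⇒ b_1 = 10 − 4 − 5 = 1; all invariant factors of ∂_2 are 1 so no torsion. So H_1 ≅ Z.
rank ∂_2 = 5, rank ∂_3 = 0 ⇒ b_2 = 5 − 5 − 0 = 0. So H_2 ≅ 0.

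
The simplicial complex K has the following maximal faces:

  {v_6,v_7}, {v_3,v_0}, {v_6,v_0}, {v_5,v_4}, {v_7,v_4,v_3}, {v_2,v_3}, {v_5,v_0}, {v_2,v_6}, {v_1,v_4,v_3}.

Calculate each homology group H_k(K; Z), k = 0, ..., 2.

H_0 = Z,  H_1 = Z^3,  H_2 = 0.

Fix the vertex order v_0 < v_1 < v_2 < v_3 < v_4 < v_5 < v_6 < v_7 and write every simplex with vertices in increasing order. Then dim K = 2 and the simplices of K are:

  0-simplices (8): [v_0], [v_1], [v_2], [v_3], [v_4], [v_5], [v_6], [v_7]
  1-simplices (12): [v_0,v_3], [v_0,v_5], [v_0,v_6], [v_1,v_3], [v_1,v_4], [v_2,v_3], [v_2,v_6], [v_3,v_4], [v_3,v_7], [v_4,v_5], [v_4,v_7], [v_6,v_7]
  2-simplices (2): [v_1,v_3,v_4], [v_3,v_4,v_7]

so the chain groups are C_0 ≅ Z^8, C_1 ≅ Z^12, C_2 ≅ Z^2.

The boundary map ∂_1: C_1 → C_0 sends each edge [p,q] (with p < q) to q − p. For instance
  ∂[v_3,v_4] = [v_4] − [v_3].
This gives a 8×12 integer matrix of rank 7; reducing to Smith normal form yields diagonal entries (1,1,1,1,1,1,1).

Boundary ∂_2: C_2 → C_1 maps a triangle to the signed sum of its edges. For instance
  ∂[v_3,v_4,v_7] = [v_4,v_7] − [v_3,v_7] + [v_3,v_4],
  ∂[v_1,v_3,v_4] = [v_3,v_4] − [v_1,v_4] + [v_1,v_3].
The resulting 12×2 matrix has rank 2, and its Smith normal form has invariant factors (1,1).

From H_k ≅ ker(∂_k) / im(∂_{k+1}) we obtain:

  H_0: rank C_0 − rank ∂_1 = 8 − 7 = 1, and the invariant factors of ∂_1 are all 1, so H_0 ≅ Z.
  H_1: rank ker ∂_1 − rank ∂_2 = (12 − 7) − 2 = 3, and the invariant factors of ∂_2 are all 1, so H_1 ≅ Z^3.
  H_2: rank ker ∂_2 − rank ∂_3 = (2 − 2) − 0 = 0, and there is no ∂_3, so H_2 ≅ 0.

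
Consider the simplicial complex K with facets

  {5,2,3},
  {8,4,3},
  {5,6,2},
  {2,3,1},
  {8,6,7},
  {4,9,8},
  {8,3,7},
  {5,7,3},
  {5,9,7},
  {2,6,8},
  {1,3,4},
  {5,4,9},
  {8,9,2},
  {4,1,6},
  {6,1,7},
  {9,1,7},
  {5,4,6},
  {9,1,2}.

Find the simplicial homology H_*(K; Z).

H_0 = Z,  H_1 = Z^2,  H_2 = Z.

K has 9 vertices, 27 edges, 18 triangles.
rank ∂_0 = 0, rank ∂_1 = 8 ⇒ b_0 = 9 − 0 − 8 = 1; all invariant factors of ∂_1 are 1 so no torsion. So H_0 = Z.
rank ∂_1 = 8, rank ∂_2 = 17 ⇒ b_1 = 27 − 8 − 17 = 2; all invariant factors of ∂_2 are 1 so no torsion. So H_1 = Z^2.
rank ∂_2 = 17, rank ∂_3 = 0 ⇒ b_2 = 18 − 17 − 0 = 1. So H_2 = Z.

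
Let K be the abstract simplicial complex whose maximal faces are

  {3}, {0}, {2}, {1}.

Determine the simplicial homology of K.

H_0 ≅ Z^4.

K has 4 vertices.
rank ∂_0 = 0, rank ∂_1 = 0 ⇒ b_0 = 4 − 0 − 0 = 4. So H_0 ≅ Z^4.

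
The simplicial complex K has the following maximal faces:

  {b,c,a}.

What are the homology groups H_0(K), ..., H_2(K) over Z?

H_0 = Z,  H_1 = 0,  H_2 = 0.

Take the total order a < b < c on the vertex set. Then K (dimension 2) consists of the simplices:

  0-simplices (3): a, b, c
  1-simplices (3): ab, ac, bc
  2-simplices (1): abc

giving chain groups C_0 ≅ Z^3, C_1 ≅ Z^3, C_2 ≅ Z^1.

∂_1: C_1 → C_0 is given by ∂[p,q] = [q] − [p]. For instance
  ∂ac = c − a.
The 3×3 boundary matrix has rank 2 and Smith normal form diag(1,1).

∂_2: C_2 → C_1 acts by ∂[p,q,r] = [q,r] − [p,r] + [p,q]. For instance
  ∂abc = bc − ac + ab.
As a 3×1 matrix over Z this has rank 1, with invariant factors (1).

Computing H_k = (kernel of ∂_k) / (image of ∂_{k+1}):

  H_0: rank C_0 − rank ∂_1 = 3 − 2 = 1, and the invariant factors of ∂_1 are all 1, so H_0 ≅ Z.
  H_1: rank ker ∂_1 − rank ∂_2 = (3 − 2) − 1 = 0, and the invariant factors of ∂_2 are all 1, so H_1 ≅ 0.
  H_2: rank ker ∂_2 − rank ∂_3 = (1 − 1) − 0 = 0, and there is no ∂_3, so H_2 ≅ 0.

As a check, the Euler characteristic is 3 − 3 + 1 = 1, which agrees with 1 − 0 + 0 = 1.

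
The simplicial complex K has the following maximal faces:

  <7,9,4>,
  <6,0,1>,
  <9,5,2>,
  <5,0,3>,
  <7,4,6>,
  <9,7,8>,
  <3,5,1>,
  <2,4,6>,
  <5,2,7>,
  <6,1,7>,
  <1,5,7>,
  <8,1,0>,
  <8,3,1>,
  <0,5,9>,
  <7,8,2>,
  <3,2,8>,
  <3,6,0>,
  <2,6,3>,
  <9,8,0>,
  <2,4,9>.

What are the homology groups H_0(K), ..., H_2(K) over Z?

H_0 ≅ Z,  H_1 ≅ Z ⊕ Z_2,  H_2 = 0.

Take the total order 0 < 1 < 2 < 3 < 4 < 5 < 6 < 7 < 8 < 9 on the vertex set. Then K (dimension 2) consists of the simplices:

  0-simplices (10): [0], [1], [2], [3], [4], [5], [6], [7], [8], [9]
  1-simplices (30): (30 of them)
  2-simplices (20): (20 of them)

so the chain groups are C_0 ≅ Z^10, C_1 ≅ Z^30, C_2 ≅ Z^20.

∂_1: C_1 → C_0 sends each edge [p,q] (with p < q) to q − p.
The resulting 10×30 matrix has rank 9, and its Smith normal form has invariant factors (1,1,1,1,1,1,1,1,1).

∂_2: C_2 → C_1 sends each 2-simplex [p,q,r] to [q,r] − [p,r] + [p,q]. For instance
  ∂[2,5,7] = [5,7] − [2,7] + [2,5],
  ∂[0,3,6] = [3,6] − [0,6] + [0,3].
This gives a 30×20 integer matrix of rank 20; reducing to Smith normal form yields diagonal entries (1,1,1,1,1,1,1,1,1,1,1,1,1,1,1,1,1,1,1,2).

Reading off H_k = ker ∂_k / im ∂_{k+1}:

  H_0: rank C_0 − rank ∂_1 = 10 − 9 = 1, and the invariant factors of ∂_1 are all 1, so H_0 ≅ Z.
  H_1: rank ker ∂_1 − rank ∂_2 = (30 − 9) − 20 = 1, and ∂_2 has invariant factor 2 > 1, so H_1 ≅ Z ⊕ Z_2.
  H_2: rank ker ∂_2 − rank ∂_3 = (20 − 20) − 0 = 0, and there is no ∂_3, so H_2 ≅ 0.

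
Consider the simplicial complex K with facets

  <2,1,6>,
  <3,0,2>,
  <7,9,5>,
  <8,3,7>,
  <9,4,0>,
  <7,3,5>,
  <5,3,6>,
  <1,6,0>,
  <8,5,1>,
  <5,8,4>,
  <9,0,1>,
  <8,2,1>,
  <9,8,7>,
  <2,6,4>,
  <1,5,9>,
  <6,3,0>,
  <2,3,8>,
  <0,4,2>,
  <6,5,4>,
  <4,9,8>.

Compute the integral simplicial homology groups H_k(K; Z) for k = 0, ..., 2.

H_0 ≅ Z,  H_1 ≅ Z ⊕ Z/2,  H_2 = 0.

We work with the vertex ordering 0 < 1 < 2 < 3 < 4 < 5 < 6 < 7 < 8 < 9. The simplices of K, each written with vertices in increasing order, are:

  0-simplices (10): [0], [1], [2], [3], [4], [5], [6], [7], [8], [9]
  1-simplices (30): (30 of them)
  2-simplices (20): (20 of them)

Hence C_0 ≅ Z^10, C_1 ≅ Z^30, C_2 ≅ Z^20.

∂_1: C_1 → C_0 maps an edge to its endpoints' difference, ∂[p,q] = q − p.
The resulting 10×30 matrix has rank 9, and its Smith normal form has invariant factors (1,1,1,1,1,1,1,1,1).

Boundary ∂_2: C_2 → C_1 sends each 2-simplex [p,q,r] to [q,r] − [p,r] + [p,q]. For instance
  ∂[0,2,4] = [2,4] − [0,4] + [0,2],
  ∂[0,2,3] = [2,3] − [0,3] + [0,2].
The resulting 30×20 matrix has rank 20, and its Smith normal form has invariant factors (1,1,1,1,1,1,1,1,1,1,1,1,1,1,1,1,1,1,1,2).

From H_k ≅ ker(∂_k) / im(∂_{k+1}) we obtain:

  H_0: rank C_0 − rank ∂_1 = 10 − 9 = 1, and the invariant factors of ∂_1 are all 1, so H_0 ≅ Z.
  H_1: rank ker ∂_1 − rank ∂_2 = (30 − 9) − 20 = 1, and ∂_2 has invariant factor 2 > 1, so H_1 ≅ Z ⊕ Z/2.
  H_2: rank ker ∂_2 − rank ∂_3 = (20 − 20) − 0 = 0, and there is no ∂_3, so H_2 ≅ 0.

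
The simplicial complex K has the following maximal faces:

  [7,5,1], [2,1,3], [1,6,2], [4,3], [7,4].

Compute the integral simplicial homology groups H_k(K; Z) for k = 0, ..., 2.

H_0 = Z,  H_1 = Z,  H_2 = 0.

We work with the vertex ordering 1 < 2 < 3 < 4 < 5 < 6 < 7. The simplices of K, each written with vertices in increasing order, are:

  0-simplices (7): [1], [2], [3], [4], [5], [6], [7]
  1-simplices (10): [1,2], [1,3], [1,5], [1,6], [1,7], [2,3], [2,6], [3,4], [4,7], [5,7]
  2-simplices (3): [1,2,3], [1,2,6], [1,5,7]

Hence C_0 ≅ Z^7, C_1 ≅ Z^10, C_2 ≅ Z^3.

Boundary ∂_1: C_1 → C_0 is given by ∂[p,q] = [q] − [p]. For instance
  ∂[5,7] = [7] − [5].
As a 7×10 matrix over Z this has rank 6, with invariant factors (1,1,1,1,1,1).

The boundary map ∂_2: C_2 → C_1 sends each 2-simplex [p,q,r] to [q,r] − [p,r] + [p,q]. For instance
  ∂[1,5,7] = [5,7] − [1,7] + [1,5],
  ∂[1,2,3] = [2,3] − [1,3] + [1,2].
The 10×3 boundary matrix has rank 3 and Smith normal form diag(1,1,1).

Now H_k = ker ∂_k / im ∂_{k+1}, so:

  H_0: rank C_0 − rank ∂_1 = 7 − 6 = 1, and the invariant factors of ∂_1 are all 1, so H_0 ≅ Z.
  H_1: rank ker ∂_1 − rank ∂_2 = (10 − 6) − 3 = 1, and the invariant factors of ∂_2 are all 1, so H_1 ≅ Z.
  H_2: rank ker ∂_2 − rank ∂_3 = (3 − 3) − 0 = 0, and there is no ∂_3, so H_2 ≅ 0.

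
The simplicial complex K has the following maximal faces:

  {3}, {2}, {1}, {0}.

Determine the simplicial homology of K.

H_0 = Z^4.

K has 4 vertices.
rank ∂_0 = 0, rank ∂_1 = 0 ⇒ b_0 = 4 − 0 − 0 = 4. So H_0 = Z^4.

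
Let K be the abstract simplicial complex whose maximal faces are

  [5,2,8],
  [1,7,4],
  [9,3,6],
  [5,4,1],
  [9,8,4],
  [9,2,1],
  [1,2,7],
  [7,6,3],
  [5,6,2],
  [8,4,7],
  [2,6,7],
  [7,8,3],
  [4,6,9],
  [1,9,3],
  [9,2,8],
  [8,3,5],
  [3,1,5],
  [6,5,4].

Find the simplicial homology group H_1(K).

H_1 = Z^2.

Order the vertices as 1 < 2 < 3 < 4 < 5 < 6 < 7 < 8 < 9. Listing each simplex with vertices in this order, K has dimension 2 with simplices:

  0-simplices (9): [1], [2], [3], [4], [5], [6], [7], [8], [9]
  1-simplices (27): (27 of them)
  2-simplices (18): [1,2,7], [1,2,9], [1,3,5], [1,3,9], [1,4,5], [1,4,7], [2,5,6], [2,5,8], [2,6,7], [2,8,9], [3,5,8], [3,6,7], [3,6,9], [3,7,8], [4,5,6], [4,6,9], [4,7,8], [4,8,9]

giving chain groups C_0 ≅ Z^9, C_1 ≅ Z^27, C_2 ≅ Z^18.

∂_1: C_1 → C_0 sends each edge [p,q] (with p < q) to q − p.
As a 9×27 matrix over Z this has rank 8, with invariant factors (1,1,1,1,1,1,1,1).

∂_2: C_2 → C_1 maps a triangle to the signed sum of its edges. For instance
  ∂[1,4,5] = [4,5] − [1,5] + [1,4],
  ∂[2,6,7] = [6,7] − [2,7] + [2,6].
As a 27×18 matrix over Z this has rank 17, with invariant factors (1,1,1,1,1,1,1,1,1,1,1,1,1,1,1,1,1).

Computing H_k = (kernel of ∂_k) / (image of ∂_{k+1}):

  H_1: rank ker ∂_1 − rank ∂_2 = (27 − 8) − 17 = 2, and the invariant factors of ∂_2 are all 1, so H_1 = Z^2.

(K is a triangulation of the torus T^2.)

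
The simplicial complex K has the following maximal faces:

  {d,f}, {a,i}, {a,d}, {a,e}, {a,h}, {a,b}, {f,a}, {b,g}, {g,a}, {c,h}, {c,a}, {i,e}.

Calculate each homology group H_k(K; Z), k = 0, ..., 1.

H_0 ≅ Z,  H_1 ≅ Z^4.

Fix the vertex order a < b < c < d < e < f < g < h < i and write every simplex with vertices in increasing order. Then dim K = 1 and the simplices of K are:

  0-simplices (9): a, b, c, d, e, f, g, h, i
  1-simplices (12): ab, ac, ad, ae, af, ag, ah, ai, bg, ch, df, ei

so the chain groups are C_0 ≅ Z^9, C_1 ≅ Z^12.

Boundary ∂_1: C_1 → C_0 sends each edge [p,q] (with p < q) to q − p.
The resulting 9×12 matrix has rank 8, and its Smith normal form has invariant factors (1,1,1,1,1,1,1,1).

Now H_k = ker ∂_k / im ∂_{k+1}, so:

  H_0: rank C_0 − rank ∂_1 = 9 − 8 = 1, and the invariant factors of ∂_1 are all 1, so H_0 = Z.
  H_1: rank ker ∂_1 − rank ∂_2 = (12 − 8) − 0 = 4, and there is no ∂_2, so H_1 = Z^4.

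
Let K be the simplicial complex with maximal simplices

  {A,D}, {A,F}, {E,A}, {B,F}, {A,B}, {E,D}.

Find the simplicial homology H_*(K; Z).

H_0 = Z,  H_1 = Z^2.

Order the vertices as A < B < D < E < F. Listing each simplex with vertices in this order, K has dimension 1 with simplices:

  0-simplices (5): A, B, D, E, F
  1-simplices (6): AB, AD, AE, AF, BF, DE

giving chain groups C_0 ≅ Z^5, C_1 ≅ Z^6.

∂_1: C_1 → C_0 is given by ∂[p,q] = [q] − [p]. For instance
  ∂BF = F − B.
The 5×6 boundary matrix has rank 4 and Smith normal form diag(1,1,1,1).

Reading off H_k = ker ∂_k / im ∂_{k+1}:

  H_0: rank C_0 − rank ∂_1 = 5 − 4 = 1, and the invariant factors of ∂_1 are all 1, so H_0 = Z.
  H_1: rank ker ∂_1 − rank ∂_2 = (6 − 4) − 0 = 2, and there is no ∂_2, so H_1 = Z^2.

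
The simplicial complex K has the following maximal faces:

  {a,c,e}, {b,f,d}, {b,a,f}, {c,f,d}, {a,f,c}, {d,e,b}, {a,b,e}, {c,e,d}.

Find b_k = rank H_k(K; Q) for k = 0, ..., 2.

We work with the vertex ordering a < b < c < d < e < f. The simplices of K, each written with vertices in increasing order, are:

  0-simplices (6): a, b, c, d, e, f
  1-simplices (12): ab, ac, ae, af, bd, be, bf, cd, ce, cf, de, df
  2-simplices (8): abe, abf, ace, acf, bde, bdf, cde, cdf

so the chain groups are C_0 ≅ Z^6, C_1 ≅ Z^12, C_2 ≅ Z^8.

Boundary ∂_1: C_1 → C_0 maps an edge to its endpoints' difference, ∂[p,q] = q − p.
As a 6×12 matrix over Z this has rank 5, with invariant factors (1,1,1,1,1).

Boundary ∂_2: C_2 → C_1 sends each 2-simplex [p,q,r] to [q,r] − [p,r] + [p,q]. For instance
  ∂cdf = df − cf + cd,
  ∂bdf = df − bf + bd.
The 12×8 boundary matrix has rank 7 and Smith normal form diag(1,1,1,1,1,1,1).

Computing H_k = (kernel of ∂_k) / (image of ∂_{k+1}):

  H_0: rank C_0 − rank ∂_1 = 6 − 5 = 1, and the invariant factors of ∂_1 are all 1, so H_0 ≅ Z.
  H_1: rank ker ∂_1 − rank ∂_2 = (12 − 5) − 7 = 0, and the invariant factors of ∂_2 are all 1, so H_1 ≅ 0.
  H_2: rank ker ∂_2 − rank ∂_3 = (8 − 7) − 0 = 1, and there is no ∂_3, so H_2 ≅ Z.

Hence the Betti numbers are b_0 = 1, b_1 = 0, b_2 = 1.

b_0 = 1, b_1 = 0, b_2 = 1.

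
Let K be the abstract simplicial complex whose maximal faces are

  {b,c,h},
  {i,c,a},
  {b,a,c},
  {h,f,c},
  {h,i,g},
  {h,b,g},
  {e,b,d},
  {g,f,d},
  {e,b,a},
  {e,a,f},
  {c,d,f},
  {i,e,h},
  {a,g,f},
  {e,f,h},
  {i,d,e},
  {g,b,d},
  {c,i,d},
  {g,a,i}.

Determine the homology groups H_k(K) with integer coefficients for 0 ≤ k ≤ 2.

Fix the vertex order a < b < c < d < e < f < g < h < i and write every simplex with vertices in increasing order. Then dim K = 2 and the simplices of K are:

  0-simplices (9): a, b, c, d, e, f, g, h, i
  1-simplices (27): ab, ac, ae, af, ag, ai, bc, bd, be, bg, bh, cd, cf, ch, ci, de, df, dg, di, ef, eh, ei, fg, fh, gh, gi, hi
  2-simplices (18): abc, abe, aci, aef, afg, agi, bch, bde, bdg, bgh, cdf, cdi, cfh, dei, dfg, efh, ehi, ghi

giving chain groups C_0 ≅ Z^9, C_1 ≅ Z^27, C_2 ≅ Z^18.

Boundary ∂_1: C_1 → C_0 maps an edge to its endpoints' difference, ∂[p,q] = q − p.
This gives a 9×27 integer matrix of rank 8; reducing to Smith normal form yields diagonal entries (1,1,1,1,1,1,1,1).

∂_2: C_2 → C_1 maps a triangle to the signed sum of its edges. For instance
  ∂bde = de − be + bd,
  ∂abc = bc − ac + ab.
The 27×18 boundary matrix has rank 17 and Smith normal form diag(1,1,1,1,1,1,1,1,1,1,1,1,1,1,1,1,1).

Reading off H_k = ker ∂_k / im ∂_{k+1}:

  H_0: rank C_0 − rank ∂_1 = 9 − 8 = 1, and the invariant factors of ∂_1 are all 1, so H_0 ≅ Z.
  H_1: rank ker ∂_1 − rank ∂_2 = (27 − 8) − 17 = 2, and the invariant factors of ∂_2 are all 1, so H_1 ≅ Z^2.
  H_2: rank ker ∂_2 − rank ∂_3 = (18 − 17) − 0 = 1, and there is no ∂_3, so H_2 ≅ Z.

As a check, the Euler characteristic is 9 − 27 + 18 = 0, which agrees with 1 − 2 + 1 = 0.

H_0 = Z,  H_1 = Z^2,  H_2 = Z.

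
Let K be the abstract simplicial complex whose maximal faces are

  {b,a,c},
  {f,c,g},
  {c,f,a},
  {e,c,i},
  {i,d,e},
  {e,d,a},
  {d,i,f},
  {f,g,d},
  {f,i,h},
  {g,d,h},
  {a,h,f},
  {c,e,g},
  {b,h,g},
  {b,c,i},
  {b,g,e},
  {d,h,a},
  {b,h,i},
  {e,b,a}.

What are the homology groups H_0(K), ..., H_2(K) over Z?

H_0 = Z,  H_1 = Z ⊕ Z/2,  H_2 = 0.

Take the total order a < b < c < d < e < f < g < h < i on the vertex set. Then K (dimension 2) consists of the simplices:

  0-simplices (9): a, b, c, d, e, f, g, h, i
  1-simplices (27): ab, ac, ad, ae, af, ah, bc, be, bg, bh, bi, ce, cf, cg, ci, de, df, dg, dh, di, eg, ei, fg, fh, fi, gh, hi
  2-simplices (18): abc, abe, acf, ade, adh, afh, bci, beg, bgh, bhi, ceg, cei, cfg, dei, dfg, dfi, dgh, fhi

giving chain groups C_0 ≅ Z^9, C_1 ≅ Z^27, C_2 ≅ Z^18.

Boundary ∂_1: C_1 → C_0 maps an edge to its endpoints' difference, ∂[p,q] = q − p.
The resulting 9×27 matrix has rank 8, and its Smith normal form has invariant factors (1,1,1,1,1,1,1,1).

Boundary ∂_2: C_2 → C_1 maps a triangle to the signed sum of its edges. For instance
  ∂dfi = fi − di + df,
  ∂dfg = fg − dg + df.
As a 27×18 matrix over Z this has rank 18, with invariant factors (1,1,1,1,1,1,1,1,1,1,1,1,1,1,1,1,1,2).

Reading off H_k = ker ∂_k / im ∂_{k+1}:

  H_0: rank C_0 − rank ∂_1 = 9 − 8 = 1, and the invariant factors of ∂_1 are all 1, so H_0 = Z.
  H_1: rank ker ∂_1 − rank ∂_2 = (27 − 8) − 18 = 1, and ∂_2 has invariant factor 2 > 1, so H_1 = Z ⊕ Z/2.
  H_2: rank ker ∂_2 − rank ∂_3 = (18 − 18) − 0 = 0, and there is no ∂_3, so H_2 = 0.

As a check, the Euler characteristic is 9 − 27 + 18 = 0, which agrees with 1 − 1 + 0 = 0.
(K is a triangulation of the Klein bottle.)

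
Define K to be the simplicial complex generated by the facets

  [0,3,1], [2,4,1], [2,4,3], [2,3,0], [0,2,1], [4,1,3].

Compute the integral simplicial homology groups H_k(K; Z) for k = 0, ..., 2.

Fix the vertex order 0 < 1 < 2 < 3 < 4 and write every simplex with vertices in increasing order. Then dim K = 2 and the simplices of K are:

  0-simplices (5): [0], [1], [2], [3], [4]
  1-simplices (9): [0,1], [0,2], [0,3], [1,2], [1,3], [1,4], [2,3], [2,4], [3,4]
  2-simplices (6): [0,1,2], [0,1,3], [0,2,3], [1,2,4], [1,3,4], [2,3,4]

giving chain groups C_0 ≅ Z^5, C_1 ≅ Z^9, C_2 ≅ Z^6.

Boundary ∂_1: C_1 → C_0 sends each edge [p,q] (with p < q) to q − p. For instance
  ∂[2,3] = [3] − [2].
The 5×9 boundary matrix has rank 4 and Smith normal form diag(1,1,1,1).

The boundary map ∂_2: C_2 → C_1 maps a triangle to the signed sum of its edges. For instance
  ∂[1,3,4] = [3,4] − [1,4] + [1,3],
  ∂[0,1,3] = [1,3] − [0,3] + [0,1].
The 9×6 boundary matrix has rank 5 and Smith normal form diag(1,1,1,1,1).

Now H_k = ker ∂_k / im ∂_{k+1}, so:

  H_0: rank C_0 − rank ∂_1 = 5 − 4 = 1, and the invariant factors of ∂_1 are all 1, so H_0 = Z.
  H_1: rank ker ∂_1 − rank ∂_2 = (9 − 4) − 5 = 0, and the invariant factors of ∂_2 are all 1, so H_1 = 0.
  H_2: rank ker ∂_2 − rank ∂_3 = (6 − 5) − 0 = 1, and there is no ∂_3, so H_2 = Z.

H_0 ≅ Z,  H_1 = 0,  H_2 ≅ Z.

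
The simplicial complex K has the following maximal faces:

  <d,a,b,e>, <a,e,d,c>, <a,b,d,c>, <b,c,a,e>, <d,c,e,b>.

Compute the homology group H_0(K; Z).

Order the vertices as a < b < c < d < e. Listing each simplex with vertices in this order, K has dimension 3 with simplices:

  0-simplices (5): a, b, c, d, e
  1-simplices (10): ab, ac, ad, ae, bc, bd, be, cd, ce, de
  2-simplices (10): abc, abd, abe, acd, ace, ade, bcd, bce, bde, cde
  3-simplices (5): abcd, abce, abde, acde, bcde

giving chain groups C_0 ≅ Z^5, C_1 ≅ Z^10, C_2 ≅ Z^10, C_3 ≅ Z^5.

∂_1: C_1 → C_0 sends each edge [p,q] (with p < q) to q − p. For instance
  ∂bd = d − b.
This gives a 5×10 integer matrix of rank 4; reducing to Smith normal form yields diagonal entries (1,1,1,1).

∂_2: C_2 → C_1 sends each 2-simplex [p,q,r] to [q,r] − [p,r] + [p,q]. For instance
  ∂acd = cd − ad + ac,
  ∂abc = bc − ac + ab.
As a 10×10 matrix over Z this has rank 6, with invariant factors (1,1,1,1,1,1).

The boundary map ∂_3: C_3 → C_2 sends each 3-simplex σ to the alternating sum Σ_i (−1)^i (σ with its i-th vertex removed). For instance
  ∂acde = cde − ade + ace − acd,
  ∂abce = bce − ace + abe − abc.
As a 10×5 matrix over Z this has rank 4, with invariant factors (1,1,1,1).

Reading off H_k = ker ∂_k / im ∂_{k+1}:

  H_0: rank C_0 − rank ∂_1 = 5 − 4 = 1, and the invariant factors of ∂_1 are all 1, so H_0 = Z.

H_0 = Z.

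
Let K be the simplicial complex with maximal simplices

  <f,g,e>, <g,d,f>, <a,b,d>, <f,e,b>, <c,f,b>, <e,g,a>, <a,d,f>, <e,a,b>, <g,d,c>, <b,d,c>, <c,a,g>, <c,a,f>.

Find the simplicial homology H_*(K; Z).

H_0 = Z,  H_1 = Z_2,  H_2 = 0.

We work with the vertex ordering a < b < c < d < e < f < g. The simplices of K, each written with vertices in increasing order, are:

  0-simplices (7): a, b, c, d, e, f, g
  1-simplices (18): ab, ac, ad, ae, af, ag, bc, bd, be, bf, cd, cf, cg, df, dg, ef, eg, fg
  2-simplices (12): abd, abe, acf, acg, adf, aeg, bcd, bcf, bef, cdg, dfg, efg

so the chain groups are C_0 ≅ Z^7, C_1 ≅ Z^18, C_2 ≅ Z^12.

Boundary ∂_1: C_1 → C_0 maps an edge to its endpoints' difference, ∂[p,q] = q − p. For instance
  ∂be = e − b.
As a 7×18 matrix over Z this has rank 6, with invariant factors (1,1,1,1,1,1).

Boundary ∂_2: C_2 → C_1 maps a triangle to the signed sum of its edges. For instance
  ∂aeg = eg − ag + ae,
  ∂dfg = fg − dg + df.
The 18×12 boundary matrix has rank 12 and Smith normal form diag(1,1,1,1,1,1,1,1,1,1,1,2).

Now H_k = ker ∂_k / im ∂_{k+1}, so:

  H_0: rank C_0 − rank ∂_1 = 7 − 6 = 1, and the invariant factors of ∂_1 are all 1, so H_0 = Z.
  H_1: rank ker ∂_1 − rank ∂_2 = (18 − 6) − 12 = 0, and ∂_2 has invariant factor 2 > 1, so H_1 = Z_2.
  H_2: rank ker ∂_2 − rank ∂_3 = (12 − 12) − 0 = 0, and there is no ∂_3, so H_2 = 0.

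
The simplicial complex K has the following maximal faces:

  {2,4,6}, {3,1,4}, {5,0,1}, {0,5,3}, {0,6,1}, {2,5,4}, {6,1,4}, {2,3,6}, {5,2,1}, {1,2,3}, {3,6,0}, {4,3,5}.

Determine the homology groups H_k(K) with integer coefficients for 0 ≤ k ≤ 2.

Take the total order 0 < 1 < 2 < 3 < 4 < 5 < 6 on the vertex set. Then K (dimension 2) consists of the simplices:

  0-simplices (7): [0], [1], [2], [3], [4], [5], [6]
  1-simplices (18): [0,1], [0,3], [0,5], [0,6], [1,2], [1,3], [1,4], [1,5], [1,6], [2,3], [2,4], [2,5], [2,6], [3,4], [3,5], [3,6], [4,5], [4,6]
  2-simplices (12): [0,1,5], [0,1,6], [0,3,5], [0,3,6], [1,2,3], [1,2,5], [1,3,4], [1,4,6], [2,3,6], [2,4,5], [2,4,6], [3,4,5]

so the chain groups are C_0 ≅ Z^7, C_1 ≅ Z^18, C_2 ≅ Z^12.

Boundary ∂_1: C_1 → C_0 is given by ∂[p,q] = [q] − [p]. For instance
  ∂[1,4] = [4] − [1].
This gives a 7×18 integer matrix of rank 6; reducing to Smith normal form yields diagonal entries (1,1,1,1,1,1).

The boundary map ∂_2: C_2 → C_1 sends each 2-simplex [p,q,r] to [q,r] − [p,r] + [p,q]. For instance
  ∂[1,2,3] = [2,3] − [1,3] + [1,2],
  ∂[1,2,5] = [2,5] − [1,5] + [1,2].
The 18×12 boundary matrix has rank 12 and Smith normal form diag(1,1,1,1,1,1,1,1,1,1,1,2).

Reading off H_k = ker ∂_k / im ∂_{k+1}:

  H_0: rank C_0 − rank ∂_1 = 7 − 6 = 1, and the invariant factors of ∂_1 are all 1, so H_0 ≅ Z.
  H_1: rank ker ∂_1 − rank ∂_2 = (18 − 6) − 12 = 0, and ∂_2 has invariant factor 2 > 1, so H_1 ≅ Z/2.
  H_2: rank ker ∂_2 − rank ∂_3 = (12 − 12) − 0 = 0, and there is no ∂_3, so H_2 ≅ 0.

As a check, the Euler characteristic is 7 − 18 + 12 = 1, which agrees with 1 − 0 + 0 = 1.

H_0 ≅ Z,  H_1 ≅ Z/2,  H_2 = 0.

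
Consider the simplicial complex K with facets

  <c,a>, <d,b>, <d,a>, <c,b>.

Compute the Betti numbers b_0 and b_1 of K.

K has 4 vertices, 4 edges.
rank ∂_0 = 0, rank ∂_1 = 3 ⇒ b_0 = 4 − 0 − 3 = 1; all invariant factors of ∂_1 are 1 so no torsion. So H_0 = Z.
rank ∂_1 = 3, rank ∂_2 = 0 ⇒ b_1 = 4 − 3 − 0 = 1. So H_1 = Z.

b_0 = 1, b_1 = 1.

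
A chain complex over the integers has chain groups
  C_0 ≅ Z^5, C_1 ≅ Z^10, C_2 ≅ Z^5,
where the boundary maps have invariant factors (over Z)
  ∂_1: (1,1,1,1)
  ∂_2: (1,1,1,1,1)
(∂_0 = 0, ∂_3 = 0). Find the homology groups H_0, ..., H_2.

H_0 ≅ Z,  H_1 ≅ Z,  H_2 = 0.

H_0: b_0 = 5 − 0 − 4 = 1; torsion from ∂_1 factors > 1: none. So H_0 ≅ Z.
H_1: b_1 = 10 − 4 − 5 = 1; torsion from ∂_2 factors > 1: none. So H_1 ≅ Z.
H_2: b_2 = 5 − 5 − 0 = 0; torsion from ∂_3 factors > 1: none. So H_2 ≅ 0.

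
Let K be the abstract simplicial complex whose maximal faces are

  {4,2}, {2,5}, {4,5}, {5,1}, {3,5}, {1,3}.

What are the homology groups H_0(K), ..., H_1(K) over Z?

H_0 ≅ Z,  H_1 ≅ Z^2.

We work with the vertex ordering 1 < 2 < 3 < 4 < 5. The simplices of K, each written with vertices in increasing order, are:

  0-simplices (5): [1], [2], [3], [4], [5]
  1-simplices (6): [1,3], [1,5], [2,4], [2,5], [3,5], [4,5]

so the chain groups are C_0 ≅ Z^5, C_1 ≅ Z^6.

Boundary ∂_1: C_1 → C_0 is given by ∂[p,q] = [q] − [p]. For instance
  ∂[2,5] = [5] − [2].
The 5×6 boundary matrix has rank 4 and Smith normal form diag(1,1,1,1).

Computing H_k = (kernel of ∂_k) / (image of ∂_{k+1}):

  H_0: rank C_0 − rank ∂_1 = 5 − 4 = 1, and the invariant factors of ∂_1 are all 1, so H_0 = Z.
  H_1: rank ker ∂_1 − rank ∂_2 = (6 − 4) − 0 = 2, and there is no ∂_2, so H_1 = Z^2.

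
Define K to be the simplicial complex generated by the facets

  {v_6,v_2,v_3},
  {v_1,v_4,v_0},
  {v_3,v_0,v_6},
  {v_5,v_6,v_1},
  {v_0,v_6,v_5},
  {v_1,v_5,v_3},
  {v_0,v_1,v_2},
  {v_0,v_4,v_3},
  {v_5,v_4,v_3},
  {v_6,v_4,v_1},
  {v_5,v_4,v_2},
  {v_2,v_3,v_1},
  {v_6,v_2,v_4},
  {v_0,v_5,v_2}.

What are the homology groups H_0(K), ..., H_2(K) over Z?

H_0 = Z,  H_1 = Z^2,  H_2 = Z.

Order the vertices as v_0 < v_1 < v_2 < v_3 < v_4 < v_5 < v_6. Listing each simplex with vertices in this order, K has dimension 2 with simplices:

  0-simplices (7): [v_0], [v_1], [v_2], [v_3], [v_4], [v_5], [v_6]
  1-simplices (21): (21 of them)
  2-simplices (14): (14 of them)

so the chain groups are C_0 ≅ Z^7, C_1 ≅ Z^21, C_2 ≅ Z^14.

The boundary map ∂_1: C_1 → C_0 maps an edge to its endpoints' difference, ∂[p,q] = q − p.
As a 7×21 matrix over Z this has rank 6, with invariant factors (1,1,1,1,1,1).

Boundary ∂_2: C_2 → C_1 acts by ∂[p,q,r] = [q,r] − [p,r] + [p,q]. For instance
  ∂[v_1,v_2,v_3] = [v_2,v_3] − [v_1,v_3] + [v_1,v_2],
  ∂[v_0,v_3,v_4] = [v_3,v_4] − [v_0,v_4] + [v_0,v_3].
The resulting 21×14 matrix has rank 13, and its Smith normal form has invariant factors (1,1,1,1,1,1,1,1,1,1,1,1,1).

Now H_k = ker ∂_k / im ∂_{k+1}, so:

  H_0: rank C_0 − rank ∂_1 = 7 − 6 = 1, and the invariant factors of ∂_1 are all 1, so H_0 ≅ Z.
  H_1: rank ker ∂_1 − rank ∂_2 = (21 − 6) − 13 = 2, and the invariant factors of ∂_2 are all 1, so H_1 ≅ Z^2.
  H_2: rank ker ∂_2 − rank ∂_3 = (14 − 13) − 0 = 1, and there is no ∂_3, so H_2 ≅ Z.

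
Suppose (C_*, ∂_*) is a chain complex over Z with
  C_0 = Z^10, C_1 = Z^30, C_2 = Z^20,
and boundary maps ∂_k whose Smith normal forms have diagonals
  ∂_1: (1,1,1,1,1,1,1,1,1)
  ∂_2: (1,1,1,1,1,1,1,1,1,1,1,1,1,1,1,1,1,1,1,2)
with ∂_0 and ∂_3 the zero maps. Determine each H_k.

H_0: b_0 = 10 − 0 − 9 = 1; torsion from ∂_1 factors > 1: none. So H_0 ≅ Z.
H_1: b_1 = 30 − 9 − 20 = 1; torsion from ∂_2 factors > 1: [2]. So H_1 ≅ Z ⊕ Z_2.
H_2: b_2 = 20 − 20 − 0 = 0; torsion from ∂_3 factors > 1: none. So H_2 ≅ 0.

H_0 ≅ Z,  H_1 ≅ Z ⊕ Z_2,  H_2 = 0.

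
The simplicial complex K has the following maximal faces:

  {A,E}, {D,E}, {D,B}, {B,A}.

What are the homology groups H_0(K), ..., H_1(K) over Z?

We work with the vertex ordering A < B < D < E. The simplices of K, each written with vertices in increasing order, are:

  0-simplices (4): A, B, D, E
  1-simplices (4): AB, AE, BD, DE

giving chain groups C_0 ≅ Z^4, C_1 ≅ Z^4.

∂_1: C_1 → C_0 sends each edge [p,q] (with p < q) to q − p. For instance
  ∂DE = E − D.
The resulting 4×4 matrix has rank 3, and its Smith normal form has invariant factors (1,1,1).

Now H_k = ker ∂_k / im ∂_{k+1}, so:

  H_0: rank C_0 − rank ∂_1 = 4 − 3 = 1, and the invariant factors of ∂_1 are all 1, so H_0 ≅ Z.
  H_1: rank ker ∂_1 − rank ∂_2 = (4 − 3) − 0 = 1, and there is no ∂_2, so H_1 ≅ Z.

H_0 ≅ Z,  H_1 ≅ Z.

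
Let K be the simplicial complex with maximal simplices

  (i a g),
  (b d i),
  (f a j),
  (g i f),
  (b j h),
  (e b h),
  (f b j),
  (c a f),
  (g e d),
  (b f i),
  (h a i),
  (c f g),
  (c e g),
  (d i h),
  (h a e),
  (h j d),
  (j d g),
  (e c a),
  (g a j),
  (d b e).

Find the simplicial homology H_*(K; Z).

H_0 ≅ Z,  H_1 ≅ Z ⊕ Z/2Z,  H_2 = 0.

K has 10 vertices, 30 edges, 20 triangles.
rank ∂_0 = 0, rank ∂_1 = 9 ⇒ b_0 = 10 − 0 − 9 = 1; all invariant factors of ∂_1 are 1 so no torsion. So H_0 = Z.
rank ∂_1 = 9, rank ∂_2 = 20 ⇒ b_1 = 30 − 9 − 20 = 1; ∂_2 has invariant factor(s) [2] giving torsion. So H_1 = Z ⊕ Z/2Z.
rank ∂_2 = 20, rank ∂_3 = 0 ⇒ b_2 = 20 − 20 − 0 = 0. So H_2 = 0.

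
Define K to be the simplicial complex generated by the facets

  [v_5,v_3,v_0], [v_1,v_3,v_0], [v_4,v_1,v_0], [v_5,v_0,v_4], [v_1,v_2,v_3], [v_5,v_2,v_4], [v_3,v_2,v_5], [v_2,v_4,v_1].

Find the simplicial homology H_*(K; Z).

Take the total order v_0 < v_1 < v_2 < v_3 < v_4 < v_5 on the vertex set. Then K (dimension 2) consists of the simplices:

  0-simplices (6): [v_0], [v_1], [v_2], [v_3], [v_4], [v_5]
  1-simplices (12): [v_0,v_1], [v_0,v_3], [v_0,v_4], [v_0,v_5], [v_1,v_2], [v_1,v_3], [v_1,v_4], [v_2,v_3], [v_2,v_4], [v_2,v_5], [v_3,v_5], [v_4,v_5]
  2-simplices (8): [v_0,v_1,v_3], [v_0,v_1,v_4], [v_0,v_3,v_5], [v_0,v_4,v_5], [v_1,v_2,v_3], [v_1,v_2,v_4], [v_2,v_3,v_5], [v_2,v_4,v_5]

Hence C_0 ≅ Z^6, C_1 ≅ Z^12, C_2 ≅ Z^8.

∂_1: C_1 → C_0 maps an edge to its endpoints' difference, ∂[p,q] = q − p.
The resulting 6×12 matrix has rank 5, and its Smith normal form has invariant factors (1,1,1,1,1).

The boundary map ∂_2: C_2 → C_1 maps a triangle to the signed sum of its edges. For instance
  ∂[v_0,v_3,v_5] = [v_3,v_5] − [v_0,v_5] + [v_0,v_3],
  ∂[v_0,v_1,v_3] = [v_1,v_3] − [v_0,v_3] + [v_0,v_1].
This gives a 12×8 integer matrix of rank 7; reducing to Smith normal form yields diagonal entries (1,1,1,1,1,1,1).

From H_k ≅ ker(∂_k) / im(∂_{k+1}) we obtain:

  H_0: rank C_0 − rank ∂_1 = 6 − 5 = 1, and the invariant factors of ∂_1 are all 1, so H_0 = Z.
  H_1: rank ker ∂_1 − rank ∂_2 = (12 − 5) − 7 = 0, and the invariant factors of ∂_2 are all 1, so H_1 = 0.
  H_2: rank ker ∂_2 − rank ∂_3 = (8 − 7) − 0 = 1, and there is no ∂_3, so H_2 = Z.

As a check, the Euler characteristic is 6 − 12 + 8 = 2, which agrees with 1 − 0 + 1 = 2.

H_0 ≅ Z,  H_1 = 0,  H_2 ≅ Z.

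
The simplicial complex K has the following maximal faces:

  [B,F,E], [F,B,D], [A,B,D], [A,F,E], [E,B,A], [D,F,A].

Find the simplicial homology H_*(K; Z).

H_0 = Z,  H_1 = 0,  H_2 = Z.

Fix the vertex order A < B < D < E < F and write every simplex with vertices in increasing order. Then dim K = 2 and the simplices of K are:

  0-simplices (5): A, B, D, E, F
  1-simplices (9): AB, AD, AE, AF, BD, BE, BF, DF, EF
  2-simplices (6): ABD, ABE, ADF, AEF, BDF, BEF

giving chain groups C_0 ≅ Z^5, C_1 ≅ Z^9, C_2 ≅ Z^6.

The boundary map ∂_1: C_1 → C_0 maps an edge to its endpoints' difference, ∂[p,q] = q − p.
The resulting 5×9 matrix has rank 4, and its Smith normal form has invariant factors (1,1,1,1).

Boundary ∂_2: C_2 → C_1 maps a triangle to the signed sum of its edges. For instance
  ∂BDF = DF − BF + BD,
  ∂AEF = EF − AF + AE.
The 9×6 boundary matrix has rank 5 and Smith normal form diag(1,1,1,1,1).

Now H_k = ker ∂_k / im ∂_{k+1}, so:

  H_0: rank C_0 − rank ∂_1 = 5 − 4 = 1, and the invariant factors of ∂_1 are all 1, so H_0 ≅ Z.
  H_1: rank ker ∂_1 − rank ∂_2 = (9 − 4) − 5 = 0, and the invariant factors of ∂_2 are all 1, so H_1 ≅ 0.
  H_2: rank ker ∂_2 − rank ∂_3 = (6 − 5) − 0 = 1, and there is no ∂_3, so H_2 ≅ Z.

(K is a triangulation of the 2-sphere S^2.)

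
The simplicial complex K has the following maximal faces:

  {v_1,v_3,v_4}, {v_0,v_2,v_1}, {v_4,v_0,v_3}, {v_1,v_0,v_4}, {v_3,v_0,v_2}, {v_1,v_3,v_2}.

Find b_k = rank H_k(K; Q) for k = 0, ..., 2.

Order the vertices as v_0 < v_1 < v_2 < v_3 < v_4. Listing each simplex with vertices in this order, K has dimension 2 with simplices:

  0-simplices (5): [v_0], [v_1], [v_2], [v_3], [v_4]
  1-simplices (9): [v_0,v_1], [v_0,v_2], [v_0,v_3], [v_0,v_4], [v_1,v_2], [v_1,v_3], [v_1,v_4], [v_2,v_3], [v_3,v_4]
  2-simplices (6): [v_0,v_1,v_2], [v_0,v_1,v_4], [v_0,v_2,v_3], [v_0,v_3,v_4], [v_1,v_2,v_3], [v_1,v_3,v_4]

Hence C_0 ≅ Z^5, C_1 ≅ Z^9, C_2 ≅ Z^6.

Boundary ∂_1: C_1 → C_0 maps an edge to its endpoints' difference, ∂[p,q] = q − p. For instance
  ∂[v_0,v_4] = [v_4] − [v_0].
This gives a 5×9 integer matrix of rank 4; reducing to Smith normal form yields diagonal entries (1,1,1,1).

∂_2: C_2 → C_1 sends each 2-simplex [p,q,r] to [q,r] − [p,r] + [p,q]. For instance
  ∂[v_0,v_1,v_2] = [v_1,v_2] − [v_0,v_2] + [v_0,v_1],
  ∂[v_0,v_2,v_3] = [v_2,v_3] − [v_0,v_3] + [v_0,v_2].
As a 9×6 matrix over Z this has rank 5, with invariant factors (1,1,1,1,1).

Computing H_k = (kernel of ∂_k) / (image of ∂_{k+1}):

  H_0: rank C_0 − rank ∂_1 = 5 − 4 = 1, and the invariant factors of ∂_1 are all 1, so H_0 ≅ Z.
  H_1: rank ker ∂_1 − rank ∂_2 = (9 − 4) − 5 = 0, and the invariant factors of ∂_2 are all 1, so H_1 ≅ 0.
  H_2: rank ker ∂_2 − rank ∂_3 = (6 − 5) − 0 = 1, and there is no ∂_3, so H_2 ≅ Z.

As a check, the Euler characteristic is 5 − 9 + 6 = 2, which agrees with 1 − 0 + 1 = 2.

Hence the Betti numbers are b_0 = 1, b_1 = 0, b_2 = 1.

b_0 = 1, b_1 = 0, b_2 = 1.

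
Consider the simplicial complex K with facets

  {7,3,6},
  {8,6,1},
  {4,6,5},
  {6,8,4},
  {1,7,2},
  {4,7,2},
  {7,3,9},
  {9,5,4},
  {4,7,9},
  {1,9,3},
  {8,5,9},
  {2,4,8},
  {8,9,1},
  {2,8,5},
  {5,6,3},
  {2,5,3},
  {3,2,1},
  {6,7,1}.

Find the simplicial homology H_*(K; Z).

Fix the vertex order 1 < 2 < 3 < 4 < 5 < 6 < 7 < 8 < 9 and write every simplex with vertices in increasing order. Then dim K = 2 and the simplices of K are:

  0-simplices (9): [1], [2], [3], [4], [5], [6], [7], [8], [9]
  1-simplices (27): (27 of them)
  2-simplices (18): [1,2,3], [1,2,7], [1,3,9], [1,6,7], [1,6,8], [1,8,9], [2,3,5], [2,4,7], [2,4,8], [2,5,8], [3,5,6], [3,6,7], [3,7,9], [4,5,6], [4,5,9], [4,6,8], [4,7,9], [5,8,9]

giving chain groups C_0 ≅ Z^9, C_1 ≅ Z^27, C_2 ≅ Z^18.

∂_1: C_1 → C_0 maps an edge to its endpoints' difference, ∂[p,q] = q − p.
The 9×27 boundary matrix has rank 8 and Smith normal form diag(1,1,1,1,1,1,1,1).

The boundary map ∂_2: C_2 → C_1 maps a triangle to the signed sum of its edges. For instance
  ∂[3,5,6] = [5,6] − [3,6] + [3,5],
  ∂[4,7,9] = [7,9] − [4,9] + [4,7].
The resulting 27×18 matrix has rank 18, and its Smith normal form has invariant factors (1,1,1,1,1,1,1,1,1,1,1,1,1,1,1,1,1,2).

Now H_k = ker ∂_k / im ∂_{k+1}, so:

  H_0: rank C_0 − rank ∂_1 = 9 − 8 = 1, and the invariant factors of ∂_1 are all 1, so H_0 ≅ Z.
  H_1: rank ker ∂_1 − rank ∂_2 = (27 − 8) − 18 = 1, and ∂_2 has invariant factor 2 > 1, so H_1 ≅ Z × Z/2.
  H_2: rank ker ∂_2 − rank ∂_3 = (18 − 18) − 0 = 0, and there is no ∂_3, so H_2 ≅ 0.

As a check, the Euler characteristic is 9 − 27 + 18 = 0, which agrees with 1 − 1 + 0 = 0.

H_0 ≅ Z,  H_1 ≅ Z × Z/2,  H_2 = 0.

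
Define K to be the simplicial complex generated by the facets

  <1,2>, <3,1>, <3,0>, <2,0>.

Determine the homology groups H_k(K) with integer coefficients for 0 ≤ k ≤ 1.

H_0 = Z,  H_1 = Z.

Fix the vertex order 0 < 1 < 2 < 3 and write every simplex with vertices in increasing order. Then dim K = 1 and the simplices of K are:

  0-simplices (4): [0], [1], [2], [3]
  1-simplices (4): [0,2], [0,3], [1,2], [1,3]

giving chain groups C_0 ≅ Z^4, C_1 ≅ Z^4.

The boundary map ∂_1: C_1 → C_0 is given by ∂[p,q] = [q] − [p]. For instance
  ∂[0,3] = [3] − [0].
The resulting 4×4 matrix has rank 3, and its Smith normal form has invariant factors (1,1,1).

Reading off H_k = ker ∂_k / im ∂_{k+1}:

  H_0: rank C_0 − rank ∂_1 = 4 − 3 = 1, and the invariant factors of ∂_1 are all 1, so H_0 ≅ Z.
  H_1: rank ker ∂_1 − rank ∂_2 = (4 − 3) − 0 = 1, and there is no ∂_2, so H_1 ≅ Z.

As a check, the Euler characteristic is 4 − 4 = 0, which agrees with 1 − 1 = 0.
(K is a triangulation of the circle S^1.)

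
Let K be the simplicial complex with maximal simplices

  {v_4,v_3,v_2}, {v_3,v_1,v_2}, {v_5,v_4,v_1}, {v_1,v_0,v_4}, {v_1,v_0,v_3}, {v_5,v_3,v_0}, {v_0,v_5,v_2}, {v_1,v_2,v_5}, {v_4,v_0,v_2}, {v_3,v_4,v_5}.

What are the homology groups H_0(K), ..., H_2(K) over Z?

H_0 ≅ Z,  H_1 ≅ Z/2Z,  H_2 = 0.

Fix the vertex order v_0 < v_1 < v_2 < v_3 < v_4 < v_5 and write every simplex with vertices in increasing order. Then dim K = 2 and the simplices of K are:

  0-simplices (6): [v_0], [v_1], [v_2], [v_3], [v_4], [v_5]
  1-simplices (15): (15 of them)
  2-simplices (10): [v_0,v_1,v_3], [v_0,v_1,v_4], [v_0,v_2,v_4], [v_0,v_2,v_5], [v_0,v_3,v_5], [v_1,v_2,v_3], [v_1,v_2,v_5], [v_1,v_4,v_5], [v_2,v_3,v_4], [v_3,v_4,v_5]

so the chain groups are C_0 ≅ Z^6, C_1 ≅ Z^15, C_2 ≅ Z^10.

Boundary ∂_1: C_1 → C_0 sends each edge [p,q] (with p < q) to q − p. For instance
  ∂[v_0,v_5] = [v_5] − [v_0].
The resulting 6×15 matrix has rank 5, and its Smith normal form has invariant factors (1,1,1,1,1).

Boundary ∂_2: C_2 → C_1 acts by ∂[p,q,r] = [q,r] − [p,r] + [p,q]. For instance
  ∂[v_0,v_3,v_5] = [v_3,v_5] − [v_0,v_5] + [v_0,v_3],
  ∂[v_0,v_2,v_4] = [v_2,v_4] − [v_0,v_4] + [v_0,v_2].
This gives a 15×10 integer matrix of rank 10; reducing to Smith normal form yields diagonal entries (1,1,1,1,1,1,1,1,1,2).

Computing H_k = (kernel of ∂_k) / (image of ∂_{k+1}):

  H_0: rank C_0 − rank ∂_1 = 6 − 5 = 1, and the invariant factors of ∂_1 are all 1, so H_0 = Z.
  H_1: rank ker ∂_1 − rank ∂_2 = (15 − 5) − 10 = 0, and ∂_2 has invariant factor 2 > 1, so H_1 = Z/2Z.
  H_2: rank ker ∂_2 − rank ∂_3 = (10 − 10) − 0 = 0, and there is no ∂_3, so H_2 = 0.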